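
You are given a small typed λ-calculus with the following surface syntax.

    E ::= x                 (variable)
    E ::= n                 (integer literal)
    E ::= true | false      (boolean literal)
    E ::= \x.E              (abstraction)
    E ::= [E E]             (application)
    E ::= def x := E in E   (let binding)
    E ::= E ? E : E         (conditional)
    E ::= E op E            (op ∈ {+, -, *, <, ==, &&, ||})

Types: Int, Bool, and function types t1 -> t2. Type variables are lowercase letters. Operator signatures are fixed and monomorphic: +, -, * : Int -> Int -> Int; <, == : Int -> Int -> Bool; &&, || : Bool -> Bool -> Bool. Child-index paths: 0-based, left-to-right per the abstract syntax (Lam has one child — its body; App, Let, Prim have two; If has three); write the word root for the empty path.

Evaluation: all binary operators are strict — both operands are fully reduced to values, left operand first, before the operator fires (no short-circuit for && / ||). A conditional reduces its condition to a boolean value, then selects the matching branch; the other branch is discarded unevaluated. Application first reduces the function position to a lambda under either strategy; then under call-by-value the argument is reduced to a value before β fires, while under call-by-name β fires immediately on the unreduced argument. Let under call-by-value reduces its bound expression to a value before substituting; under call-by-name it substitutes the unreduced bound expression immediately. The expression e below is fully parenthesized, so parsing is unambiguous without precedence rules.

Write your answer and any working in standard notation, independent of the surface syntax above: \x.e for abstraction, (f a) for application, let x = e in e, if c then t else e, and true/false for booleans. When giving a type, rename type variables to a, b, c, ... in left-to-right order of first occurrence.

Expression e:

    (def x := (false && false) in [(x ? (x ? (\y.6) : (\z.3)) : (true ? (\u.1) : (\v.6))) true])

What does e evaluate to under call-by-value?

Derivation:
step 0: (let x = (false && false) in ((if x then (if x then (\y.6) else (\z.3)) else (if true then (\u.1) else (\v.6))) true))
step 1: [delta@0] (let x = false in ((if x then (if x then (\y.6) else (\z.3)) else (if true then (\u.1) else (\v.6))) true))
step 2: [let@root] ((if false then (if false then (\y.6) else (\z.3)) else (if true then (\u.1) else (\v.6))) true)
step 3: [if@0] ((if true then (\u.1) else (\v.6)) true)
step 4: [if@0] ((\u.1) true)
step 5: [beta@root] 1

Answer: 1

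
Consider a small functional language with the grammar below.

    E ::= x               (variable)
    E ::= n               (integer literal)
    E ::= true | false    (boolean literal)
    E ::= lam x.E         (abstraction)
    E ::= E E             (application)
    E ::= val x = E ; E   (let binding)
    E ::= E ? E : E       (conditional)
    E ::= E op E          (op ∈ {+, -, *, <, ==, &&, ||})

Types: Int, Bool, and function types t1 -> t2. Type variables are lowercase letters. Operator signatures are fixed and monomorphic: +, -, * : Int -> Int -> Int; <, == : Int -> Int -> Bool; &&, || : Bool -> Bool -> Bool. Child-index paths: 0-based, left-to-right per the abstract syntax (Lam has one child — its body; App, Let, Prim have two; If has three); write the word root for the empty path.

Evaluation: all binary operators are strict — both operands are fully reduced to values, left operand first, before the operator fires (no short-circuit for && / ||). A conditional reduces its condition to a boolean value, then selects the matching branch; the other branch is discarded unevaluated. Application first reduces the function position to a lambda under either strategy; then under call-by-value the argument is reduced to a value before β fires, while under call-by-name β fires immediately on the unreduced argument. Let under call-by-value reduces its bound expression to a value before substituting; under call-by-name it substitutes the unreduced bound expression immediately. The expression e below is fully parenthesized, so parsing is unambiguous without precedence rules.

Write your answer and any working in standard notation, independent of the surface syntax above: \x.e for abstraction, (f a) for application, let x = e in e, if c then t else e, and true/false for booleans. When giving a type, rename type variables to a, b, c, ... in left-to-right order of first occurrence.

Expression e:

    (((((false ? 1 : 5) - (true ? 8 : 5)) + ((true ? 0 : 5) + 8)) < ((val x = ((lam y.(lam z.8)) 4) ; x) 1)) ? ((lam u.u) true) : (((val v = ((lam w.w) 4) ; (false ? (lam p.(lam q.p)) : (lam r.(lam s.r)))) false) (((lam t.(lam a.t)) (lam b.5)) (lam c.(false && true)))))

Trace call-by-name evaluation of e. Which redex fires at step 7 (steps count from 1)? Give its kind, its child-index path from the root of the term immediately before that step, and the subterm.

Trace:
step 0: (if ((((if false then 1 else 5) - (if true then 8 else 5)) + ((if true then 0 else 5) + 8)) < ((let x = ((\y.(\z.8)) 4) in x) 1)) then ((\u.u) true) else (((let v = ((\w.w) 4) in (if false then (\p.(\q.p)) else (\r.(\s.r)))) false) (((\t.(\a.t)) (\b.5)) (\c.(false && true)))))
step 1: [if@0.0.0.0] (if (((5 - (if true then 8 else 5)) + ((if true then 0 else 5) + 8)) < ((let x = ((\y.(\z.8)) 4) in x) 1)) then ((\u.u) true) else (((let v = ((\w.w) 4) in (if false then (\p.(\q.p)) else (\r.(\s.r)))) false) (((\t.(\a.t)) (\b.5)) (\c.(false && true)))))
step 2: [if@0.0.0.1] (if (((5 - 8) + ((if true then 0 else 5) + 8)) < ((let x = ((\y.(\z.8)) 4) in x) 1)) then ((\u.u) true) else (((let v = ((\w.w) 4) in (if false then (\p.(\q.p)) else (\r.(\s.r)))) false) (((\t.(\a.t)) (\b.5)) (\c.(false && true)))))
step 3: [delta@0.0.0] (if ((-3 + ((if true then 0 else 5) + 8)) < ((let x = ((\y.(\z.8)) 4) in x) 1)) then ((\u.u) true) else (((let v = ((\w.w) 4) in (if false then (\p.(\q.p)) else (\r.(\s.r)))) false) (((\t.(\a.t)) (\b.5)) (\c.(false && true)))))
step 4: [if@0.0.1.0] (if ((-3 + (0 + 8)) < ((let x = ((\y.(\z.8)) 4) in x) 1)) then ((\u.u) true) else (((let v = ((\w.w) 4) in (if false then (\p.(\q.p)) else (\r.(\s.r)))) false) (((\t.(\a.t)) (\b.5)) (\c.(false && true)))))
step 5: [delta@0.0.1] (if ((-3 + 8) < ((let x = ((\y.(\z.8)) 4) in x) 1)) then ((\u.u) true) else (((let v = ((\w.w) 4) in (if false then (\p.(\q.p)) else (\r.(\s.r)))) false) (((\t.(\a.t)) (\b.5)) (\c.(false && true)))))
step 6: [delta@0.0] (if (5 < ((let x = ((\y.(\z.8)) 4) in x) 1)) then ((\u.u) true) else (((let v = ((\w.w) 4) in (if false then (\p.(\q.p)) else (\r.(\s.r)))) false) (((\t.(\a.t)) (\b.5)) (\c.(false && true)))))
step 7: [let@0.1.0] (if (5 < (((\y.(\z.8)) 4) 1)) then ((\u.u) true) else (((let v = ((\w.w) 4) in (if false then (\p.(\q.p)) else (\r.(\s.r)))) false) (((\t.(\a.t)) (\b.5)) (\c.(false && true)))))

Answer: let at 0.1.0 : (let x = ((\y.(\z.8)) 4) in x)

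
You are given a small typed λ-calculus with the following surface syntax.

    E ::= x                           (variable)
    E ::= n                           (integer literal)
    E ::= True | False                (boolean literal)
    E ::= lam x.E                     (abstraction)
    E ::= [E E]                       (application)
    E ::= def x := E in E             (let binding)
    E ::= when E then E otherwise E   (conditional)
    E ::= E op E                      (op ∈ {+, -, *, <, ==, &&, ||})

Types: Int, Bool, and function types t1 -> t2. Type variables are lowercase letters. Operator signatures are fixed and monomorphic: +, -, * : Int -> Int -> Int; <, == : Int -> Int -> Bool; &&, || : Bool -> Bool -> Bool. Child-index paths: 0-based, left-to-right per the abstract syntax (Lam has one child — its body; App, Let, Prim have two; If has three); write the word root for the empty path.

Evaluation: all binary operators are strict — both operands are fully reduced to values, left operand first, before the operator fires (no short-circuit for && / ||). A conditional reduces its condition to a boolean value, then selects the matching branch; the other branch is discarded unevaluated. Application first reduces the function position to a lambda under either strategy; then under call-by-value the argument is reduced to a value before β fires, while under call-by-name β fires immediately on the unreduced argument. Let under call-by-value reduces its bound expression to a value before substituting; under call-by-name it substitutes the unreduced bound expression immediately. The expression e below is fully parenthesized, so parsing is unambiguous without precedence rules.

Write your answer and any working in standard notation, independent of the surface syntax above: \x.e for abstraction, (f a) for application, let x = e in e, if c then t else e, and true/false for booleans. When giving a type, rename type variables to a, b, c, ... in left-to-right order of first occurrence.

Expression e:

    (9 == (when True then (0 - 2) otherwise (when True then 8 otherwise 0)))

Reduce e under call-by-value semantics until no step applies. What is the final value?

Working:
step 0: (9 == (if true then (0 - 2) else (if true then 8 else 0)))
step 1: [if@1] (9 == (0 - 2))
step 2: [delta@1] (9 == -2)
step 3: [delta@root] false

Answer: false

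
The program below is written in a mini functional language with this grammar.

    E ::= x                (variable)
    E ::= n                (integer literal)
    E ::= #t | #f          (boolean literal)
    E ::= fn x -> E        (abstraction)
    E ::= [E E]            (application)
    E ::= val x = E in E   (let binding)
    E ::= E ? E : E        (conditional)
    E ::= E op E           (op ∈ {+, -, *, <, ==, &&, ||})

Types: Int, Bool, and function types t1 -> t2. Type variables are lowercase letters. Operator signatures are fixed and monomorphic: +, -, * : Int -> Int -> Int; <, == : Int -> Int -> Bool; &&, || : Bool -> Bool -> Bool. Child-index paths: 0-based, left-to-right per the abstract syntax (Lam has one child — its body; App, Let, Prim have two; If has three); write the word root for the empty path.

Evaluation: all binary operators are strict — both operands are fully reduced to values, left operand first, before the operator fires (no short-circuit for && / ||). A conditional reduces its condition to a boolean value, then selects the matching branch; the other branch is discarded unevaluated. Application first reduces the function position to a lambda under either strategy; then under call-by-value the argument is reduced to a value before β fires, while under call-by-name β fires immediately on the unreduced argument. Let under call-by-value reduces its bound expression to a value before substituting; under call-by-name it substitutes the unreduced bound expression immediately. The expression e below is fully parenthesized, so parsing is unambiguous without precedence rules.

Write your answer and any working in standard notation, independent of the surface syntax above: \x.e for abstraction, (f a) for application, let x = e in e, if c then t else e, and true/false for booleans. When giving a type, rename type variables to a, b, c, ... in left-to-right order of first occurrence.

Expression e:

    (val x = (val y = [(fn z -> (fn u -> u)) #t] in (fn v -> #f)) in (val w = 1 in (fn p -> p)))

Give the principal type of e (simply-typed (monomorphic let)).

Answer: a -> a

Trace:
u : b
\u._ : b -> b
\z._ : a -> b -> b
  unify a -> b -> b ~ Bool -> c
  unify a ~ Bool
  unify b -> b ~ c
_ _ : b -> b
let y : b -> b
\v._ : d -> Bool
let x : d -> Bool
let w : Int
p : e
\p._ : e -> e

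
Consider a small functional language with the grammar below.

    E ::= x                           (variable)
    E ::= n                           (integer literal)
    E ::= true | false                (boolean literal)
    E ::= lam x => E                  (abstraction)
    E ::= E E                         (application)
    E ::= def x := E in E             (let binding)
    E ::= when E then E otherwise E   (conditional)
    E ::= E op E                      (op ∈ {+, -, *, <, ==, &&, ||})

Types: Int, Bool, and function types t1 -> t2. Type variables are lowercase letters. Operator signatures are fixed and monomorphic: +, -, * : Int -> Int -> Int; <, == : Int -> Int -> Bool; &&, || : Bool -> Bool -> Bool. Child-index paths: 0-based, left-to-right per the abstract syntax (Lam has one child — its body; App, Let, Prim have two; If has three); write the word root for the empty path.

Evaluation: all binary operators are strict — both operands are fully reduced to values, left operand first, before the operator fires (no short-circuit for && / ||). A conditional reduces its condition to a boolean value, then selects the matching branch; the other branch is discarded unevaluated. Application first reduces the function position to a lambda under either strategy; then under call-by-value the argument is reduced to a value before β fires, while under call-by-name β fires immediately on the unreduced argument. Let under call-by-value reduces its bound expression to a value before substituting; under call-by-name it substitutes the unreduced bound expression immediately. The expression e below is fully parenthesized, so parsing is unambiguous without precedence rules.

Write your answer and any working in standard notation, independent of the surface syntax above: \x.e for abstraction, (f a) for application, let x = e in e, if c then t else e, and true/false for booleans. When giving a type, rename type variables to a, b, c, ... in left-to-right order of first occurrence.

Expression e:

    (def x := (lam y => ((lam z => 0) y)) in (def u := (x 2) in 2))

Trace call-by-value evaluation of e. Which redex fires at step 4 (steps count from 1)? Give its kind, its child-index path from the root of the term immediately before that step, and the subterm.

Answer: let at root : (let u = 0 in 2)

Trace:
step 0: (let x = (\y.((\z.0) y)) in (let u = (x 2) in 2))
step 1: [let@root] (let u = ((\y.((\z.0) y)) 2) in 2)
step 2: [beta@0] (let u = ((\z.0) 2) in 2)
step 3: [beta@0] (let u = 0 in 2)
step 4: [let@root] 2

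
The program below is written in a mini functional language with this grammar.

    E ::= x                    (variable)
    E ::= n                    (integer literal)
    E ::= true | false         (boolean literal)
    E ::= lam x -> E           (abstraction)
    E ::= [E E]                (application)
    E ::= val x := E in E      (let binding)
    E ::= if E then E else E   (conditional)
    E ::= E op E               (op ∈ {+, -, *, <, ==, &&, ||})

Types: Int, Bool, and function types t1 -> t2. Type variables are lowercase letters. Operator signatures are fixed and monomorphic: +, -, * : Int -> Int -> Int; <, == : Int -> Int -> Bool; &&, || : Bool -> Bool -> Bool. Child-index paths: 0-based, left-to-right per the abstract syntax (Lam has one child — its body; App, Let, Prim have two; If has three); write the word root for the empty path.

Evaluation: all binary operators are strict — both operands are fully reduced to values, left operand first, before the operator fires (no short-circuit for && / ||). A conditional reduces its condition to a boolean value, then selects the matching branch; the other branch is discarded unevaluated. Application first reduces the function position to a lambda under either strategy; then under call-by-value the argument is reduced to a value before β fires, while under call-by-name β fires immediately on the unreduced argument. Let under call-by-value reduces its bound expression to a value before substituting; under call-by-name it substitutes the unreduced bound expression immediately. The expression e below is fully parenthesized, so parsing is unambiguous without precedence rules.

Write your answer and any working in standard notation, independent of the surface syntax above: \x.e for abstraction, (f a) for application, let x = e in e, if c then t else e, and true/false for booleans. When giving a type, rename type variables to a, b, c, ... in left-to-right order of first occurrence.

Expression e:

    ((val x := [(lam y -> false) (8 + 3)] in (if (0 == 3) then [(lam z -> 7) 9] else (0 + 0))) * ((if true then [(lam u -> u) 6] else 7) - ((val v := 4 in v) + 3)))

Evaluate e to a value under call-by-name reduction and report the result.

Trace:
step 0: ((let x = ((\y.false) (8 + 3)) in (if (0 == 3) then ((\z.7) 9) else (0 + 0))) * ((if true then ((\u.u) 6) else 7) - ((let v = 4 in v) + 3)))
step 1: [let@0] ((if (0 == 3) then ((\z.7) 9) else (0 + 0)) * ((if true then ((\u.u) 6) else 7) - ((let v = 4 in v) + 3)))
step 2: [delta@0.0] ((if false then ((\z.7) 9) else (0 + 0)) * ((if true then ((\u.u) 6) else 7) - ((let v = 4 in v) + 3)))
step 3: [if@0] ((0 + 0) * ((if true then ((\u.u) 6) else 7) - ((let v = 4 in v) + 3)))
step 4: [delta@0] (0 * ((if true then ((\u.u) 6) else 7) - ((let v = 4 in v) + 3)))
step 5: [if@1.0] (0 * (((\u.u) 6) - ((let v = 4 in v) + 3)))
step 6: [beta@1.0] (0 * (6 - ((let v = 4 in v) + 3)))
step 7: [let@1.1.0] (0 * (6 - (4 + 3)))
step 8: [delta@1.1] (0 * (6 - 7))
step 9: [delta@1] (0 * -1)
step 10: [delta@root] 0

Answer: 0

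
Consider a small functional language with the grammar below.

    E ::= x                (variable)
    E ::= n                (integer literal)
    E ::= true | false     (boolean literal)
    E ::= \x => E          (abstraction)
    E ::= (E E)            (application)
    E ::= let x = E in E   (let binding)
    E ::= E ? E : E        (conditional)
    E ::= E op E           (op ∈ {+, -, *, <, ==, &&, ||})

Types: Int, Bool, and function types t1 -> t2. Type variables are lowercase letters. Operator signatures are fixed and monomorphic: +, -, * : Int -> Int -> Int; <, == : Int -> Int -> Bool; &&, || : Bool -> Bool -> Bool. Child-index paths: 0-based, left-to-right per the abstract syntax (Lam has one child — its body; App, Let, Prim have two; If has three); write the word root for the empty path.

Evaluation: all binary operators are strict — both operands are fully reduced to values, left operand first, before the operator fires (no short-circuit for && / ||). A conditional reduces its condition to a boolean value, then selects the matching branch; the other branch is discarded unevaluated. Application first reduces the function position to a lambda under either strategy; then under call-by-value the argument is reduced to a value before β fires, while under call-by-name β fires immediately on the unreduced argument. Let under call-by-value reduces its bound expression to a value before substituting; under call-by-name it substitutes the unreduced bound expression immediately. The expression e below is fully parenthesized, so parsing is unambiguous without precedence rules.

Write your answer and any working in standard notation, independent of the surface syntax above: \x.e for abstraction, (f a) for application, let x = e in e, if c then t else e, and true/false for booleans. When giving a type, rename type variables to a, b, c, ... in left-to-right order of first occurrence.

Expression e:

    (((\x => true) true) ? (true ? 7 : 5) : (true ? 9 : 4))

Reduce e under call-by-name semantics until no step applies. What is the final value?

Trace:
step 0: (if ((\x.true) true) then (if true then 7 else 5) else (if true then 9 else 4))
step 1: [beta@0] (if true then (if true then 7 else 5) else (if true then 9 else 4))
step 2: [if@root] (if true then 7 else 5)
step 3: [if@root] 7

Answer: 7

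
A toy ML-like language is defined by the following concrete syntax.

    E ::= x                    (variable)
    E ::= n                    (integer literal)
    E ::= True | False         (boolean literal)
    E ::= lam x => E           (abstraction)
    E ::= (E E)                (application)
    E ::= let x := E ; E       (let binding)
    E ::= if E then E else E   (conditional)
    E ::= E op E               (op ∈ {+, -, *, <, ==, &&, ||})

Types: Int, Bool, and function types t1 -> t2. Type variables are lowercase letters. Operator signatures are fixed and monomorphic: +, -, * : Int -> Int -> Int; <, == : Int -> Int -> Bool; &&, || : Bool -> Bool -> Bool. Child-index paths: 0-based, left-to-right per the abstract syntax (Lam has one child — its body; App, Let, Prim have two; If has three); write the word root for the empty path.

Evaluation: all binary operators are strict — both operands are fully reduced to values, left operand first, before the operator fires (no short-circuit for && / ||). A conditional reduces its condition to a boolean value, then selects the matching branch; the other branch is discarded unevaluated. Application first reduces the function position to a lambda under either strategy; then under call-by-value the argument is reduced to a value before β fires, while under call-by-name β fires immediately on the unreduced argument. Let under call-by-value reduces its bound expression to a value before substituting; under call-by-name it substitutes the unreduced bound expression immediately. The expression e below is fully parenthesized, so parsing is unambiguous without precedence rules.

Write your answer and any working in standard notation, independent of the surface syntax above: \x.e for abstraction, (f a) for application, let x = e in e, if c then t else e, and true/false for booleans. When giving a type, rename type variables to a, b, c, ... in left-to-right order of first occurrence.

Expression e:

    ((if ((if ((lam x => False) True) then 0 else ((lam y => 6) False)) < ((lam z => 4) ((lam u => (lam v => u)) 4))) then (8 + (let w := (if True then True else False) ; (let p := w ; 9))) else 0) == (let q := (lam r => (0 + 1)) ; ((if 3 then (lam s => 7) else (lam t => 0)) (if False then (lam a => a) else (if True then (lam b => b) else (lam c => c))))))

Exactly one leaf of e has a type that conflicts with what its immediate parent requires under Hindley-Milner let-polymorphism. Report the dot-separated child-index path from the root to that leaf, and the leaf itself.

Answer: 1.1.0.0 : 3

Trace:
\x._ : a -> Bool
  unify a -> Bool ~ Bool -> b
  unify a ~ Bool
  unify Bool ~ b
_ _ : Bool
  unify Bool ~ Bool
\y._ : c -> Int
  unify c -> Int ~ Bool -> d
  unify c ~ Bool
  unify Int ~ d
_ _ : Int
  unify Int ~ Int
  unify Int ~ Int
\z._ : e -> Int
u : f
\v._ : g -> f
\u._ : f -> g -> f
  unify f -> g -> f ~ Int -> h
  unify f ~ Int
  unify g -> Int ~ h
_ _ : g -> Int
  unify e -> Int ~ (g -> Int) -> i
  unify e ~ g -> Int
  unify Int ~ i
_ _ : Int
  unify Int ~ Int
  unify Bool ~ Bool
  unify Int ~ Int
  unify Bool ~ Bool
  unify Bool ~ Bool
let w : Bool
w : Bool
let p : Bool
  unify Int ~ Int
  unify Int ~ Int
  unify Int ~ Int
  unify Int ~ Int
  unify Int ~ Int
\r._ : j -> Int
let q : forall. j -> Int
  unify Int ~ Bool
  FAIL: mismatch Int ~ Bool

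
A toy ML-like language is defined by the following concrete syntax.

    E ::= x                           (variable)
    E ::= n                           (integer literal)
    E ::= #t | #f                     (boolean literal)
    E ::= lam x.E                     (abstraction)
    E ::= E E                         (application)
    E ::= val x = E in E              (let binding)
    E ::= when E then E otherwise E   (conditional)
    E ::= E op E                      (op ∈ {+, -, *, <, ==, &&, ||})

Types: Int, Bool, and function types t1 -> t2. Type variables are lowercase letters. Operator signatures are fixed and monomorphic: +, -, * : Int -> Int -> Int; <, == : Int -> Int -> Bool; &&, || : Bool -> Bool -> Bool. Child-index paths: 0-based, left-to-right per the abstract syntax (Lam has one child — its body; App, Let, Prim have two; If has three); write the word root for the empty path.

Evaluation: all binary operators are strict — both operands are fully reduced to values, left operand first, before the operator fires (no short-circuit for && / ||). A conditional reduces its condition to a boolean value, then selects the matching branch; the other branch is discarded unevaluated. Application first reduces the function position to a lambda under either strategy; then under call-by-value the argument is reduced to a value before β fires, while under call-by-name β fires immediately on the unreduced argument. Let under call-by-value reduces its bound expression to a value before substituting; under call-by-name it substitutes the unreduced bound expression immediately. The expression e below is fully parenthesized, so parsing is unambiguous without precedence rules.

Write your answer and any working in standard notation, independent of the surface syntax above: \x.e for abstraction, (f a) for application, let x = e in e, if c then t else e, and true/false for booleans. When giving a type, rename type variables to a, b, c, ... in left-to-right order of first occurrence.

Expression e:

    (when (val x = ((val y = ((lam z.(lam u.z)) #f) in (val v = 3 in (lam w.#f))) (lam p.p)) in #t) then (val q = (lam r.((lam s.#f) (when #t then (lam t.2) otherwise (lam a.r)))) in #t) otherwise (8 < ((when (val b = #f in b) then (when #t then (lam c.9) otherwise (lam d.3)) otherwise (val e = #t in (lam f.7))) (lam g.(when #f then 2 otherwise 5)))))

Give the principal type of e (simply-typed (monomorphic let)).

Derivation:
z : a
\u._ : b -> a
\z._ : a -> b -> a
  unify a -> b -> a ~ Bool -> c
  unify a ~ Bool
  unify b -> Bool ~ c
_ _ : b -> Bool
let y : b -> Bool
let v : Int
\w._ : d -> Bool
p : e
\p._ : e -> e
  unify d -> Bool ~ (e -> e) -> f
  unify d ~ e -> e
  unify Bool ~ f
_ _ : Bool
let x : Bool
  unify Bool ~ Bool
\s._ : h -> Bool
  unify Bool ~ Bool
\t._ : i -> Int
r : g
\a._ : j -> g
  unify i -> Int ~ j -> g
  unify i ~ j
  unify Int ~ g
  unify h -> Bool ~ (j -> Int) -> k
  unify h ~ j -> Int
  unify Bool ~ k
_ _ : Bool
\r._ : Int -> Bool
let q : Int -> Bool
  unify Int ~ Int
let b : Bool
b : Bool
  unify Bool ~ Bool
  unify Bool ~ Bool
\c._ : l -> Int
\d._ : m -> Int
  unify l -> Int ~ m -> Int
  unify l ~ m
  unify Int ~ Int
let e : Bool
\f._ : n -> Int
  unify m -> Int ~ n -> Int
  unify m ~ n
  unify Int ~ Int
  unify Bool ~ Bool
  unify Int ~ Int
\g._ : o -> Int
  unify n -> Int ~ (o -> Int) -> p
  unify n ~ o -> Int
  unify Int ~ p
_ _ : Int
  unify Int ~ Int
  unify Bool ~ Bool

Answer: Bool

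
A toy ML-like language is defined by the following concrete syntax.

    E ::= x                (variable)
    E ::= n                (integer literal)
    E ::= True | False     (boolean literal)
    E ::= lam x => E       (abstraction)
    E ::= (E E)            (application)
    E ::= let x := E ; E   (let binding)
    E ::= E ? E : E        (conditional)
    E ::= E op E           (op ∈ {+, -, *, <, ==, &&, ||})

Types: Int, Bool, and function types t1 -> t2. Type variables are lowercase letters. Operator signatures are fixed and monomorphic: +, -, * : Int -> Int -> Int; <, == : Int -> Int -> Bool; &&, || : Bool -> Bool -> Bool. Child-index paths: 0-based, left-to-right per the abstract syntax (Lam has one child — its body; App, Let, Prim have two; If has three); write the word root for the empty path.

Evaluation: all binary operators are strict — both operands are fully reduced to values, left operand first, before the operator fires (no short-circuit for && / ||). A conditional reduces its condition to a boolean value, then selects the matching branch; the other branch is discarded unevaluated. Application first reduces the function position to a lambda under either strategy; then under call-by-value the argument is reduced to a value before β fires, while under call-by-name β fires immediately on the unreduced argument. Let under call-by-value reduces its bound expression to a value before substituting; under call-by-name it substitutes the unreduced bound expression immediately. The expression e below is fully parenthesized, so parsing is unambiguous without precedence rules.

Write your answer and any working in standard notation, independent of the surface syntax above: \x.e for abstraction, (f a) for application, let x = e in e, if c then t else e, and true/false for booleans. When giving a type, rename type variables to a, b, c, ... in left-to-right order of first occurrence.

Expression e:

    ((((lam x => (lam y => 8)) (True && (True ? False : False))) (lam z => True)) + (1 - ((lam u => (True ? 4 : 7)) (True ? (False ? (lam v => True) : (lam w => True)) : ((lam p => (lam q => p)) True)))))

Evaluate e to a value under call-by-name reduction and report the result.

Answer: 5

Working:
step 0: ((((\x.(\y.8)) (true && (if true then false else false))) (\z.true)) + (1 - ((\u.(if true then 4 else 7)) (if true then (if false then (\v.true) else (\w.true)) else ((\p.(\q.p)) true)))))
step 1: [beta@0.0] (((\y.8) (\z.true)) + (1 - ((\u.(if true then 4 else 7)) (if true then (if false then (\v.true) else (\w.true)) else ((\p.(\q.p)) true)))))
step 2: [beta@0] (8 + (1 - ((\u.(if true then 4 else 7)) (if true then (if false then (\v.true) else (\w.true)) else ((\p.(\q.p)) true)))))
step 3: [beta@1.1] (8 + (1 - (if true then 4 else 7)))
step 4: [if@1.1] (8 + (1 - 4))
step 5: [delta@1] (8 + -3)
step 6: [delta@root] 5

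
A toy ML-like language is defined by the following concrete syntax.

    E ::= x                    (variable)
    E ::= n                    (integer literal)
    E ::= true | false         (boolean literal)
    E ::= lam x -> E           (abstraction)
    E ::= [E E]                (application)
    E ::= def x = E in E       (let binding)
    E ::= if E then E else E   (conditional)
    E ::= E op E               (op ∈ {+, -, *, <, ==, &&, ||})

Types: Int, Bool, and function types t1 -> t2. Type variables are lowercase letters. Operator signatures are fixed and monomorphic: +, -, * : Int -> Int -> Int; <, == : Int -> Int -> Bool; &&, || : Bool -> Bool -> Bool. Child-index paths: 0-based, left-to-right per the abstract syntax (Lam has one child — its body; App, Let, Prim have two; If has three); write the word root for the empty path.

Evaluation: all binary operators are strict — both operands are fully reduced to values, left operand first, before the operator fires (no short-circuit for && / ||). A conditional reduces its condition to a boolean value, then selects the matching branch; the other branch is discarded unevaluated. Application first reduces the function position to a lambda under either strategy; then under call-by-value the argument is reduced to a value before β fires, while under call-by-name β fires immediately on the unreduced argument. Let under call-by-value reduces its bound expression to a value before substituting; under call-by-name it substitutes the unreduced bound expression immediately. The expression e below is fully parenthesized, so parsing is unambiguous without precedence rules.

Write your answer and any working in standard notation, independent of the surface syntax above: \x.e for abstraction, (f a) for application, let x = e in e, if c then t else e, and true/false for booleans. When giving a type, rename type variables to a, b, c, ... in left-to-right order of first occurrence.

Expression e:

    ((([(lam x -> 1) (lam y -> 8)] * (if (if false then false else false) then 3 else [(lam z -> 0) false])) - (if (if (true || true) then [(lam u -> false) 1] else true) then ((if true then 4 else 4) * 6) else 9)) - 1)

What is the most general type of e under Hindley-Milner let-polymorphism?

Trace:
\x._ : a -> Int
\y._ : b -> Int
  unify a -> Int ~ (b -> Int) -> c
  unify a ~ b -> Int
  unify Int ~ c
_ _ : Int
  unify Int ~ Int
  unify Bool ~ Bool
  unify Bool ~ Bool
  unify Bool ~ Bool
\z._ : d -> Int
  unify d -> Int ~ Bool -> e
  unify d ~ Bool
  unify Int ~ e
_ _ : Int
  unify Int ~ Int
  unify Int ~ Int
  unify Int ~ Int
  unify Bool ~ Bool
  unify Bool ~ Bool
  unify Bool ~ Bool
\u._ : f -> Bool
  unify f -> Bool ~ Int -> g
  unify f ~ Int
  unify Bool ~ g
_ _ : Bool
  unify Bool ~ Bool
  unify Bool ~ Bool
  unify Bool ~ Bool
  unify Int ~ Int
  unify Int ~ Int
  unify Int ~ Int
  unify Int ~ Int
  unify Int ~ Int
  unify Int ~ Int
  unify Int ~ Int

Answer: Int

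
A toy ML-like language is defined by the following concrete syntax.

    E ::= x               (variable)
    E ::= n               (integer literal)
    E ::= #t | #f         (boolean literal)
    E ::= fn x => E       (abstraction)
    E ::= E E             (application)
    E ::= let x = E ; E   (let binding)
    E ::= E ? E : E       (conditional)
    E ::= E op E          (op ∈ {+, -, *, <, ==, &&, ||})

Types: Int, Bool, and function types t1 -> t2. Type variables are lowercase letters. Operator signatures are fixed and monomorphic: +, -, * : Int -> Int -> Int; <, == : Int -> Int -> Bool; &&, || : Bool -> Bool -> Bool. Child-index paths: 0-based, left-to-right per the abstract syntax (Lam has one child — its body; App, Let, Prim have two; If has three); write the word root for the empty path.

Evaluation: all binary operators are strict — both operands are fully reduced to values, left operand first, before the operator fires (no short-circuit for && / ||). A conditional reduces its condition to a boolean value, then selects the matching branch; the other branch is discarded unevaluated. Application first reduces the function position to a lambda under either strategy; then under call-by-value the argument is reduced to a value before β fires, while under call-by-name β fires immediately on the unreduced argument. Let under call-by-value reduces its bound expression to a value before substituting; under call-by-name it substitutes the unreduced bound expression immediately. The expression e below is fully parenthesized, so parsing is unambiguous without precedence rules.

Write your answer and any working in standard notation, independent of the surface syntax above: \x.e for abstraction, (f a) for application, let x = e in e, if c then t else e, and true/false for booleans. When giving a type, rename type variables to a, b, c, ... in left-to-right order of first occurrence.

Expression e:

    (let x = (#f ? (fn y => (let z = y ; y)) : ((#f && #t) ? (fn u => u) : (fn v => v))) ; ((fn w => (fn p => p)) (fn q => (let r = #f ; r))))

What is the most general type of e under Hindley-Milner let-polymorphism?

Derivation:
  unify Bool ~ Bool
y : a
let z : a
y : a
\y._ : a -> a
  unify Bool ~ Bool
  unify Bool ~ Bool
  unify Bool ~ Bool
u : b
\u._ : b -> b
v : c
\v._ : c -> c
  unify b -> b ~ c -> c
  unify b ~ c
  unify c ~ c
  unify a -> a ~ c -> c
  unify a ~ c
  unify c ~ c
let x : forall. c -> c
p : e
\p._ : e -> e
\w._ : d -> e -> e
let r : Bool
r : Bool
\q._ : f -> Bool
  unify d -> e -> e ~ (f -> Bool) -> g
  unify d ~ f -> Bool
  unify e -> e ~ g
_ _ : e -> e

Answer: a -> a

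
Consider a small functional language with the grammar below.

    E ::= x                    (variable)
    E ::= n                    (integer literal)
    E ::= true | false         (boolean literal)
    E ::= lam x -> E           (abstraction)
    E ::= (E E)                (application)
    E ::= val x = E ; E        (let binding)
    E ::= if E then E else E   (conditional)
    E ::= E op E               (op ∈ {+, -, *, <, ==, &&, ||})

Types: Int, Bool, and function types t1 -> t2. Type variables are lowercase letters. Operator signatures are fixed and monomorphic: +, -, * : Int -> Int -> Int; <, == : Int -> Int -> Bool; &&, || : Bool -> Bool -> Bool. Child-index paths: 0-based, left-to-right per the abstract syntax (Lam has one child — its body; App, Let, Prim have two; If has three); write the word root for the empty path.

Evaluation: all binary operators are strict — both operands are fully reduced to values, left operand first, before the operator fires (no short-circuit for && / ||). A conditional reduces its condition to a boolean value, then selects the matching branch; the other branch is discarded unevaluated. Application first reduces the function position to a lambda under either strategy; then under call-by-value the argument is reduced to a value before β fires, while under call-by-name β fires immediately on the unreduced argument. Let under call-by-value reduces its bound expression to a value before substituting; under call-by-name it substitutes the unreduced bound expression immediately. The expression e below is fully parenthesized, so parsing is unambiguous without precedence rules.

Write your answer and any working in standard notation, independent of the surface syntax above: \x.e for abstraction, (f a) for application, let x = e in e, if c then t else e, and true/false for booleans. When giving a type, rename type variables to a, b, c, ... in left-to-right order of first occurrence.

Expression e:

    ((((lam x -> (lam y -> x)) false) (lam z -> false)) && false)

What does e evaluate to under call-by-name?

Trace:
step 0: ((((\x.(\y.x)) false) (\z.false)) && false)
step 1: [beta@0.0] (((\y.false) (\z.false)) && false)
step 2: [beta@0] (false && false)
step 3: [delta@root] false

Answer: false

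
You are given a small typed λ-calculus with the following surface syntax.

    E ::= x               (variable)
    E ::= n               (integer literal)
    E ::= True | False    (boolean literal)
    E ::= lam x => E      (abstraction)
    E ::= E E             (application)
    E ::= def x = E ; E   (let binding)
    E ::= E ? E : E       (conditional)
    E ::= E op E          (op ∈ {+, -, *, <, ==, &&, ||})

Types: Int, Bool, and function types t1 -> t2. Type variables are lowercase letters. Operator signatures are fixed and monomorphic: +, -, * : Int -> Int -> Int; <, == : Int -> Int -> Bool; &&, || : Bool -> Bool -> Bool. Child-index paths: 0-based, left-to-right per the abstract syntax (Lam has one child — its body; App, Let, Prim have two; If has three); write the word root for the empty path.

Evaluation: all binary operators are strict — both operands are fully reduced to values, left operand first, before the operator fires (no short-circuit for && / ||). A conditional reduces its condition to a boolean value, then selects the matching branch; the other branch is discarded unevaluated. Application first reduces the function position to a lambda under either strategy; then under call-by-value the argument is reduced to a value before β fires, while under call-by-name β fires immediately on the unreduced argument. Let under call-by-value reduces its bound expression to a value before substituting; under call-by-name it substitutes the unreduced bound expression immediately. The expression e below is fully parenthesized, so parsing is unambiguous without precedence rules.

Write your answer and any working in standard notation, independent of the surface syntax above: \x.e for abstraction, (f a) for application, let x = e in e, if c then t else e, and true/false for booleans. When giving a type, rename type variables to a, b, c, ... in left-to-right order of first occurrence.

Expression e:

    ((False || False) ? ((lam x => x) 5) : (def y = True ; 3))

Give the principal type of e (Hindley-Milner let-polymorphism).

Derivation:
  unify Bool ~ Bool
  unify Bool ~ Bool
  unify Bool ~ Bool
x : a
\x._ : a -> a
  unify a -> a ~ Int -> b
  unify a ~ Int
  unify Int ~ b
_ _ : Int
let y : Bool
  unify Int ~ Int

Answer: Int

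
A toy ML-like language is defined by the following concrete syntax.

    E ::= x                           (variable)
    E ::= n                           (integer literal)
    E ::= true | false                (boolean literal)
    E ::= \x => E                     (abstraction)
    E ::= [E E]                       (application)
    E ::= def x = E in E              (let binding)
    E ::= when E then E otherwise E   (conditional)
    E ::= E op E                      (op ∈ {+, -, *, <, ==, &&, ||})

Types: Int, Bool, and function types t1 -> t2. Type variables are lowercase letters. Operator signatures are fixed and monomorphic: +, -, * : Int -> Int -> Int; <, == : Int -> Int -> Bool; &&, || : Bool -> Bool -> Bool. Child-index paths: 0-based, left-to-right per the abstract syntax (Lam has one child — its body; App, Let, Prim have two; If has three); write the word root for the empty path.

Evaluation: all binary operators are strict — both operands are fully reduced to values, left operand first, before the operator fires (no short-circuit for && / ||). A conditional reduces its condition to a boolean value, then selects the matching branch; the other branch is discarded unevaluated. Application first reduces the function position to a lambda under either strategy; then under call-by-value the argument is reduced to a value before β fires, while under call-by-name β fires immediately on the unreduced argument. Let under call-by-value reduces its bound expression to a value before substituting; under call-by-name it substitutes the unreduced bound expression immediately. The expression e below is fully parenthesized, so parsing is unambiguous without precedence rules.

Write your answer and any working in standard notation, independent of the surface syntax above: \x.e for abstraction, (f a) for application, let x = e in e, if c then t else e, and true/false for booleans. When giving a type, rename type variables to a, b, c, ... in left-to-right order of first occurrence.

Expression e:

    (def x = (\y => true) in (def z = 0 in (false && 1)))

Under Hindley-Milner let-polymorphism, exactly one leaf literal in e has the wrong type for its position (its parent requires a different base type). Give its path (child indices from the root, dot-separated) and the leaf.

Trace:
\y._ : a -> Bool
let x : forall. a -> Bool
let z : Int
  unify Bool ~ Bool
  unify Int ~ Bool
  FAIL: mismatch Int ~ Bool

Answer: 1.1.1 : 1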